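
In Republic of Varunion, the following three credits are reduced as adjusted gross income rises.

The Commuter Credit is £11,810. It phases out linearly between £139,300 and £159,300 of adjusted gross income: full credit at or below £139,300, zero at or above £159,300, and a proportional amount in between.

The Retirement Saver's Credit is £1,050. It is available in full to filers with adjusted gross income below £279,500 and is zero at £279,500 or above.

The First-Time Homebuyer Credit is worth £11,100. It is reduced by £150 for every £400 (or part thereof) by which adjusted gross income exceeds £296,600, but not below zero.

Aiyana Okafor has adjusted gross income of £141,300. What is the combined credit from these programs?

£22,779

Commuter Credit: £141,300 is £2,000 into a £20,000 phase-out range, leaving 18,000/20,000 of the credit: £11,810 × 18,000/20,000 = £10,629.
Retirement Saver's Credit: £141,300 is below the £279,500 cutoff, so the full £1,050 applies.
First-Time Homebuyer Credit: £141,300 is at or below the £296,600 threshold, so the full £11,100 applies.
Total: £10,629 + £1,050 + £11,100 = £22,779.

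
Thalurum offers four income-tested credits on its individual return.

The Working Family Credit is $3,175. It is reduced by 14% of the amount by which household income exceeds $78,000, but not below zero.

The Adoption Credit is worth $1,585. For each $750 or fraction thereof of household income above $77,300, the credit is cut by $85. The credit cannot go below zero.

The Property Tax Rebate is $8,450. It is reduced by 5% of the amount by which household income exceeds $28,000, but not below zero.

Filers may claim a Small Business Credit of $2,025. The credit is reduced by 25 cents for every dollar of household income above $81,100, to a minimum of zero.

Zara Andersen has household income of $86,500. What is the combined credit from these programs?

Working Family Credit: 14% of the $8,500 excess over $78,000 is $1,190; credit = $3,175 − $1,190 = $1,985.
Adoption Credit: income exceeds $77,300 by $9,200, which is 13 full-or-partial $750 increments; reduction = 13 × $85 = $1,105, leaving $480.
Property Tax Rebate: 5% of the $58,500 excess over $28,000 is $2,925; credit = $8,450 − $2,925 = $5,525.
Small Business Credit: 25% of the $5,400 excess over $81,100 is $1,350; credit = $2,025 − $1,350 = $675.
Total: $1,985 + $480 + $5,525 + $675 = $8,665.

$8,665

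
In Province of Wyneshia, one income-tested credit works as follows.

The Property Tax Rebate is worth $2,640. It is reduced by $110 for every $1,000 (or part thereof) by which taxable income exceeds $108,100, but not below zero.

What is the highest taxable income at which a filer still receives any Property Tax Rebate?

After 23 increments the reduction is 23 × $110 = $2,530, leaving $110; one more increment wipes it out. Increment 23 ends at excess 23 × $1,000 = $23,000, so the highest qualifying income is $108,100 + $23,000 = $131,100.

$131,100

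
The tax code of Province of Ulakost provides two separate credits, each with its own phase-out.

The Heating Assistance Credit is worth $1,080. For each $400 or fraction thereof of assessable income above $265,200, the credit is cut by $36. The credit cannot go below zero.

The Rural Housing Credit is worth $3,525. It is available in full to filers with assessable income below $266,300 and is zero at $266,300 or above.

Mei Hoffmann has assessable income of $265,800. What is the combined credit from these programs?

$4,533

Heating Assistance Credit: income exceeds $265,200 by $600, which is 2 full-or-partial $400 increments; reduction = 2 × $36 = $72, leaving $1,008.
Rural Housing Credit: $265,800 is below the $266,300 cutoff, so the full $3,525 applies.
Total: $1,008 + $3,525 = $4,533.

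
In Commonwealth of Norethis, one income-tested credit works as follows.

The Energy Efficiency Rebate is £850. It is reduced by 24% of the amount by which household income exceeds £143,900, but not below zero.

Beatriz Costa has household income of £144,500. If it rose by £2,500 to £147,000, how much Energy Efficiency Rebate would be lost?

£600

At £144,500 — 24% of the £600 excess over £143,900 is £144; credit = £850 − £144 = £706.
At £147,000 — 24% of the £3,100 excess over £143,900 is £744; credit = £850 − £744 = £106.
Lost: £706 − £106 = £600.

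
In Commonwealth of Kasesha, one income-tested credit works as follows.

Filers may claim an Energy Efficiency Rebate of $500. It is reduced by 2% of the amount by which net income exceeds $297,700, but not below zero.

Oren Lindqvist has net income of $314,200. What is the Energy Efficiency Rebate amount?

$170

Energy Efficiency Rebate: 2% of the $16,500 excess over $297,700 is $330; credit = $500 − $330 = $170.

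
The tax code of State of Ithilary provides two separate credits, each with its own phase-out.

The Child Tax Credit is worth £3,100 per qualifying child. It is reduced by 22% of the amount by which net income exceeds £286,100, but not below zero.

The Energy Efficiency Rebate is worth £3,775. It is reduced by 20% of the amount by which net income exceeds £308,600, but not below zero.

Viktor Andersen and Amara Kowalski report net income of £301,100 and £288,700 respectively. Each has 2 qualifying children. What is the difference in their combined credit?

Viktor (£301,100): Child Tax Credit: base = 2 × £3,100 = £6,200. 22% of the £15,000 excess over £286,100 is £3,300; credit = £6,200 − £3,300 = £2,900. Energy Efficiency Rebate: £301,100 is at or below the £308,600 threshold, so the full £3,775 applies. total £2,900 + £3,775 = £6,675
Amara (£288,700): Child Tax Credit: base = 2 × £3,100 = £6,200. 22% of the £2,600 excess over £286,100 is £572; credit = £6,200 − £572 = £5,628. Energy Efficiency Rebate: £288,700 is at or below the £308,600 threshold, so the full £3,775 applies. total £5,628 + £3,775 = £9,403
Difference: |£6,675 − £9,403| = £2,728.

£2,728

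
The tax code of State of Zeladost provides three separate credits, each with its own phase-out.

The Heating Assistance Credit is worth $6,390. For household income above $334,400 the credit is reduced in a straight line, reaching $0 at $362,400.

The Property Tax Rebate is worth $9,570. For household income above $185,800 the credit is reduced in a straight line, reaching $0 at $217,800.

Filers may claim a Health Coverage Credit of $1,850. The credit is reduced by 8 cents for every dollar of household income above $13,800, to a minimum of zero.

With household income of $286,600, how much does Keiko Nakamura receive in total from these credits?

$6,390

Heating Assistance Credit: $286,600 is at or below the $334,400 threshold, so the full $6,390 applies.
Property Tax Rebate: $286,600 is at or above $217,800, so the credit is $0.
Health Coverage Credit: 8% of the $272,800 excess over $13,800 is $21,824 ≥ base, so the credit is $0.
Total: $6,390 + $0 + $0 = $6,390.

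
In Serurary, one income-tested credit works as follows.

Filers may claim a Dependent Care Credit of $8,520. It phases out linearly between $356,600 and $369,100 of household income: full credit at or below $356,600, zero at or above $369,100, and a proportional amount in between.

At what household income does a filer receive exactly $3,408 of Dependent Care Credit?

$364,100

$3,408 is 3,408/8,520 of the full $8,520, so 5,112/8,520 of the $12,500 range has been used: income = $356,600 + $12,500 × 5,112/8,520 = $364,100.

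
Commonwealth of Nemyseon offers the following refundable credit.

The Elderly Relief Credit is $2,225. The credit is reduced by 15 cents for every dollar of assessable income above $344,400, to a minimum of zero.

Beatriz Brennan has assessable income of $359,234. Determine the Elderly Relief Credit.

Elderly Relief Credit: 15% of the $14,834 excess over $344,400 is $2,225.10 ≥ base, so the credit is $0.

$0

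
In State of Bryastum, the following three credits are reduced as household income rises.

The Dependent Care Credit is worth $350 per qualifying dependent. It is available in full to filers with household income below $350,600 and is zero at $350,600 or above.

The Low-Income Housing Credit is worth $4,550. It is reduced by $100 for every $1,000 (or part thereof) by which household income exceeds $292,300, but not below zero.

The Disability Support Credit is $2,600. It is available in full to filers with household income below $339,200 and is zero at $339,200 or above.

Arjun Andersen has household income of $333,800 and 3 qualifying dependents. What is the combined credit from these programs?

$4,000

Dependent Care Credit: base = 3 × $350 = $1,050. $333,800 is below the $350,600 cutoff, so the full $1,050 applies.
Low-Income Housing Credit: income exceeds $292,300 by $41,500, which is 42 full-or-partial $1,000 increments; reduction = 42 × $100 = $4,200, leaving $350.
Disability Support Credit: $333,800 is below the $339,200 cutoff, so the full $2,600 applies.
Total: $1,050 + $350 + $2,600 = $4,000.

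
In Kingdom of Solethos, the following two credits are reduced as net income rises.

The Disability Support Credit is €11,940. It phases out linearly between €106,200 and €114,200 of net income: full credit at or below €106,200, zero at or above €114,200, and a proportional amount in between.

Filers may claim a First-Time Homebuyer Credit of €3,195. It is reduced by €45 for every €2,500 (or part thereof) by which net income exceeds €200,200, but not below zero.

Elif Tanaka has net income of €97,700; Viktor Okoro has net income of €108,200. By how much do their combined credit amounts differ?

€2,985

Elif (€97,700): Disability Support Credit: €97,700 is at or below the €106,200 threshold, so the full €11,940 applies. First-Time Homebuyer Credit: €97,700 is at or below the €200,200 threshold, so the full €3,195 applies. total €11,940 + €3,195 = €15,135
Viktor (€108,200): Disability Support Credit: €108,200 is €2,000 into a €8,000 phase-out range, leaving 6,000/8,000 of the credit: €11,940 × 6,000/8,000 = €8,955. First-Time Homebuyer Credit: €108,200 is at or below the €200,200 threshold, so the full €3,195 applies. total €8,955 + €3,195 = €12,150
Difference: |€15,135 − €12,150| = €2,985.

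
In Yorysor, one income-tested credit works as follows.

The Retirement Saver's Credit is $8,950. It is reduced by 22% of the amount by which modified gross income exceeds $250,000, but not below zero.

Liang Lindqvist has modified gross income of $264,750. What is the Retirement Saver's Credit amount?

Retirement Saver's Credit: 22% of the $14,750 excess over $250,000 is $3,245; credit = $8,950 − $3,245 = $5,705.

$5,705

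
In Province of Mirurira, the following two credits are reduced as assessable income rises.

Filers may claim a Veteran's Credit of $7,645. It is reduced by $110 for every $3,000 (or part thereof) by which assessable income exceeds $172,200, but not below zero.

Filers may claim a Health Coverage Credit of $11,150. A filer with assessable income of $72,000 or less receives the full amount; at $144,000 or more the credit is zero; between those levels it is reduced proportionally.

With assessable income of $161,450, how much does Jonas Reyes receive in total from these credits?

Veteran's Credit: $161,450 is at or below the $172,200 threshold, so the full $7,645 applies.
Health Coverage Credit: $161,450 is at or above $144,000, so the credit is $0.
Total: $7,645 + $0 = $7,645.

$7,645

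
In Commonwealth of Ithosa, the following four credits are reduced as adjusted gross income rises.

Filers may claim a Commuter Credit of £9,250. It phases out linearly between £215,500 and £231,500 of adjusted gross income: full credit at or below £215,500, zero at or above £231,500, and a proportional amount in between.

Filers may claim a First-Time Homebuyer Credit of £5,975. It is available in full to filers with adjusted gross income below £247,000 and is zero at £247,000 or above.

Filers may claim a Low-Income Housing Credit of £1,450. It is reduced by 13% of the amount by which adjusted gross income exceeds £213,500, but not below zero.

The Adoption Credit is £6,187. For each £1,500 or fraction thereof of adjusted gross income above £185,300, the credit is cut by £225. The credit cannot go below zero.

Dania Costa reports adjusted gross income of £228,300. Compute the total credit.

Commuter Credit: £228,300 is £12,800 into a £16,000 phase-out range, leaving 3,200/16,000 of the credit: £9,250 × 3,200/16,000 = £1,850.
First-Time Homebuyer Credit: £228,300 is below the £247,000 cutoff, so the full £5,975 applies.
Low-Income Housing Credit: 13% of the £14,800 excess over £213,500 is £1,924 ≥ base, so the credit is £0.
Adoption Credit: income exceeds £185,300 by £43,000 → 29 increments × £225 = £6,525 ≥ base, so the credit is £0.
Total: £1,850 + £5,975 + £0 + £0 = £7,825.

£7,825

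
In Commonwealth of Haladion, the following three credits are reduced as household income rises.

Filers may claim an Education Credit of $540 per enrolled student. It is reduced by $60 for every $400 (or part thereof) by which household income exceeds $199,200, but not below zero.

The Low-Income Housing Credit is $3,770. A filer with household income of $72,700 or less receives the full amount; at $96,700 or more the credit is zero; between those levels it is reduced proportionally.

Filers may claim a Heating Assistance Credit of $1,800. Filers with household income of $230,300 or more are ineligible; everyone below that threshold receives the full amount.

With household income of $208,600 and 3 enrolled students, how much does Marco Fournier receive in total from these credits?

Education Credit: base = 3 × $540 = $1,620. income exceeds $199,200 by $9,400, which is 24 full-or-partial $400 increments; reduction = 24 × $60 = $1,440, leaving $180.
Low-Income Housing Credit: $208,600 is at or above $96,700, so the credit is $0.
Heating Assistance Credit: $208,600 is below the $230,300 cutoff, so the full $1,800 applies.
Total: $180 + $0 + $1,800 = $1,980.

$1,980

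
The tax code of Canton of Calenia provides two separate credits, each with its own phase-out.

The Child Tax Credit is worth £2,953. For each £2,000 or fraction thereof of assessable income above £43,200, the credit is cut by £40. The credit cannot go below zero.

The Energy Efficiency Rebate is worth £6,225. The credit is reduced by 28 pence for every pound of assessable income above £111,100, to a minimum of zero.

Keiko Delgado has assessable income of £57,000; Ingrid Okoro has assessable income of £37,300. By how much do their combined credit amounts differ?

Keiko (£57,000): Child Tax Credit: income exceeds £43,200 by £13,800, which is 7 full-or-partial £2,000 increments; reduction = 7 × £40 = £280, leaving £2,673. Energy Efficiency Rebate: £57,000 is at or below the £111,100 threshold, so the full £6,225 applies. total £2,673 + £6,225 = £8,898
Ingrid (£37,300): Child Tax Credit: £37,300 is at or below the £43,200 threshold, so the full £2,953 applies. Energy Efficiency Rebate: £37,300 is at or below the £111,100 threshold, so the full £6,225 applies. total £2,953 + £6,225 = £9,178
Difference: |£8,898 − £9,178| = £280.

£280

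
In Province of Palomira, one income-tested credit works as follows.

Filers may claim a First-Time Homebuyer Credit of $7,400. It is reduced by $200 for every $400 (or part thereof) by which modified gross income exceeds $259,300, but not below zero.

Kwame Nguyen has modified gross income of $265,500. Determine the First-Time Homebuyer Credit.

$4,200

First-Time Homebuyer Credit: income exceeds $259,300 by $6,200, which is 16 full-or-partial $400 increments; reduction = 16 × $200 = $3,200, leaving $4,200.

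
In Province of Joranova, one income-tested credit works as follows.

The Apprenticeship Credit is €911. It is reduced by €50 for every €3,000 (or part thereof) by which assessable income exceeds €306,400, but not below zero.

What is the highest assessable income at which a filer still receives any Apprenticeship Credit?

After 18 increments the reduction is 18 × €50 = €900, leaving €11; one more increment wipes it out. Increment 18 ends at excess 18 × €3,000 = €54,000, so the highest qualifying income is €306,400 + €54,000 = €360,400.

€360,400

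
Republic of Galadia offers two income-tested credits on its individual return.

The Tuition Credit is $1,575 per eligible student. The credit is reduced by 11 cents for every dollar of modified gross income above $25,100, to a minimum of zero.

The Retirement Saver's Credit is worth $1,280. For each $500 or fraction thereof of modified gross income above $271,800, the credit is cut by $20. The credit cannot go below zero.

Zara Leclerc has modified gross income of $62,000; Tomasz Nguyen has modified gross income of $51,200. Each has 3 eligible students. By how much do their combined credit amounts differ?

$1,188

Zara ($62,000): Tuition Credit: base = 3 × $1,575 = $4,725. 11% of the $36,900 excess over $25,100 is $4,059; credit = $4,725 − $4,059 = $666. Retirement Saver's Credit: $62,000 is at or below the $271,800 threshold, so the full $1,280 applies. total $666 + $1,280 = $1,946
Tomasz ($51,200): Tuition Credit: base = 3 × $1,575 = $4,725. 11% of the $26,100 excess over $25,100 is $2,871; credit = $4,725 − $2,871 = $1,854. Retirement Saver's Credit: $51,200 is at or below the $271,800 threshold, so the full $1,280 applies. total $1,854 + $1,280 = $3,134
Difference: |$1,946 − $3,134| = $1,188.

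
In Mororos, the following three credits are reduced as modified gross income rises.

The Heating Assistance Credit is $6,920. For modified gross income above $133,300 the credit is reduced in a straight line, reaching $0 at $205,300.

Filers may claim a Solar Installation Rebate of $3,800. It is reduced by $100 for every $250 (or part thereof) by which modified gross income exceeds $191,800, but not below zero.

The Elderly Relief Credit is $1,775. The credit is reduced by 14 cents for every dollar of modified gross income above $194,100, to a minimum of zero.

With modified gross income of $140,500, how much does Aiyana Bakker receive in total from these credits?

Heating Assistance Credit: $140,500 is $7,200 into a $72,000 phase-out range, leaving 64,800/72,000 of the credit: $6,920 × 64,800/72,000 = $6,228.
Solar Installation Rebate: $140,500 is at or below the $191,800 threshold, so the full $3,800 applies.
Elderly Relief Credit: $140,500 is at or below the $194,100 threshold, so the full $1,775 applies.
Total: $6,228 + $3,800 + $1,775 = $11,803.

$11,803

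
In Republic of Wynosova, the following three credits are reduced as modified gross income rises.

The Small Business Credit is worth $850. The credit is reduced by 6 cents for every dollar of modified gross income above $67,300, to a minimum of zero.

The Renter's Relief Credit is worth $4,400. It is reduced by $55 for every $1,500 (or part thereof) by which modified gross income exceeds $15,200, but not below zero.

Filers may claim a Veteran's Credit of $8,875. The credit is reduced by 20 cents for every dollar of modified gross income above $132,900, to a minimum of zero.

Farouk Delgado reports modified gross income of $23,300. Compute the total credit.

Small Business Credit: $23,300 is at or below the $67,300 threshold, so the full $850 applies.
Renter's Relief Credit: income exceeds $15,200 by $8,100, which is 6 full-or-partial $1,500 increments; reduction = 6 × $55 = $330, leaving $4,070.
Veteran's Credit: $23,300 is at or below the $132,900 threshold, so the full $8,875 applies.
Total: $850 + $4,070 + $8,875 = $13,795.

$13,795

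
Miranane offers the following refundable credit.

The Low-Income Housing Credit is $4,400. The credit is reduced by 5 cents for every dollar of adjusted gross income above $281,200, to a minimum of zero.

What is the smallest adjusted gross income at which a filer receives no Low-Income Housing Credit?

The credit falls by 5% of each dollar above $281,200, so it reaches zero when the excess is $4,400 / 5% = $88,000: income = $281,200 + $88,000 = $369,200.

$369,200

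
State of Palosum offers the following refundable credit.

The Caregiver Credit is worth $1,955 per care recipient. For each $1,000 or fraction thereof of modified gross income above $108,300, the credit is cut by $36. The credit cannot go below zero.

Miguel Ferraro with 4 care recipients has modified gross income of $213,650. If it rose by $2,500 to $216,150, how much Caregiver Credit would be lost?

At $213,650 — base = 4 × $1,955 = $7,820. income exceeds $108,300 by $105,350, which is 106 full-or-partial $1,000 increments; reduction = 106 × $36 = $3,816, leaving $4,004.
At $216,150 — base = 4 × $1,955 = $7,820. income exceeds $108,300 by $107,850, which is 108 full-or-partial $1,000 increments; reduction = 108 × $36 = $3,888, leaving $3,932.
Lost: $4,004 − $3,932 = $72.

$72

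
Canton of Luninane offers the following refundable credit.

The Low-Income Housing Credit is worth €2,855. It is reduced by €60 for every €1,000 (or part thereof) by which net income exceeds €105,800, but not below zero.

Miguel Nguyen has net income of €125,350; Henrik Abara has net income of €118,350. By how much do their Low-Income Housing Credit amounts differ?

Miguel (€125,350): Low-Income Housing Credit: income exceeds €105,800 by €19,550, which is 20 full-or-partial €1,000 increments; reduction = 20 × €60 = €1,200, leaving €1,655.
Henrik (€118,350): Low-Income Housing Credit: income exceeds €105,800 by €12,550, which is 13 full-or-partial €1,000 increments; reduction = 13 × €60 = €780, leaving €2,075.
Difference: |€1,655 − €2,075| = €420.

€420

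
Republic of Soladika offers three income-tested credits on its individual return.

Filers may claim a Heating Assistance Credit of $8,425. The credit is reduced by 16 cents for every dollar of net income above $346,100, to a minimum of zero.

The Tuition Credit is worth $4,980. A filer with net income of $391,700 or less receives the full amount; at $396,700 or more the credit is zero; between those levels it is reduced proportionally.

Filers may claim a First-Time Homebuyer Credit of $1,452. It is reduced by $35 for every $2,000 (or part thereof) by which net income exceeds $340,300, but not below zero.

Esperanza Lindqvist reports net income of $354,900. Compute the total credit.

$13,169

Heating Assistance Credit: 16% of the $8,800 excess over $346,100 is $1,408; credit = $8,425 − $1,408 = $7,017.
Tuition Credit: $354,900 is at or below the $391,700 threshold, so the full $4,980 applies.
First-Time Homebuyer Credit: income exceeds $340,300 by $14,600, which is 8 full-or-partial $2,000 increments; reduction = 8 × $35 = $280, leaving $1,172.
Total: $7,017 + $4,980 + $1,172 = $13,169.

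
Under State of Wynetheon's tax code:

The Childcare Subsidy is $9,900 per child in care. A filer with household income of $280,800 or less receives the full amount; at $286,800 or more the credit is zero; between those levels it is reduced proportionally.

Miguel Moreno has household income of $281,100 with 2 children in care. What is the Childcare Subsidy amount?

Childcare Subsidy: base = 2 × $9,900 = $19,800. $281,100 is $300 into a $6,000 phase-out range, leaving 5,700/6,000 of the credit: $19,800 × 5,700/6,000 = $18,810.

$18,810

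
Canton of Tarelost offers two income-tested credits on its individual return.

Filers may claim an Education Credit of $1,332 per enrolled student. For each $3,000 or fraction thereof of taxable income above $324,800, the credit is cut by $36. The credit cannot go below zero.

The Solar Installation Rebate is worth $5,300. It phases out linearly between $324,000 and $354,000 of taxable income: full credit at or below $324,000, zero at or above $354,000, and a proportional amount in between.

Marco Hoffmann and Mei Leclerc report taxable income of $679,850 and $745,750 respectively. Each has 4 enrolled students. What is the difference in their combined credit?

$792

Marco ($679,850): Education Credit: base = 4 × $1,332 = $5,328. income exceeds $324,800 by $355,050, which is 119 full-or-partial $3,000 increments; reduction = 119 × $36 = $4,284, leaving $1,044. Solar Installation Rebate: $679,850 is at or above $354,000, so the credit is $0. total $1,044 + $0 = $1,044
Mei ($745,750): Education Credit: base = 4 × $1,332 = $5,328. income exceeds $324,800 by $420,950, which is 141 full-or-partial $3,000 increments; reduction = 141 × $36 = $5,076, leaving $252. Solar Installation Rebate: $745,750 is at or above $354,000, so the credit is $0. total $252 + $0 = $252
Difference: |$1,044 − $252| = $792.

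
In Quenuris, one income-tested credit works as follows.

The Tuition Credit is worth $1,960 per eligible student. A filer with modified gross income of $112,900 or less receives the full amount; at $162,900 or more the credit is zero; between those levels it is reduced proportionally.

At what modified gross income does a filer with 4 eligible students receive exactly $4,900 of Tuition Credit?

$131,650

Full credit = 4 × $1,960 = $7,840.
$4,900 is 4,900/7,840 of the full $7,840, so 2,940/7,840 of the $50,000 range has been used: income = $112,900 + $50,000 × 2,940/7,840 = $131,650.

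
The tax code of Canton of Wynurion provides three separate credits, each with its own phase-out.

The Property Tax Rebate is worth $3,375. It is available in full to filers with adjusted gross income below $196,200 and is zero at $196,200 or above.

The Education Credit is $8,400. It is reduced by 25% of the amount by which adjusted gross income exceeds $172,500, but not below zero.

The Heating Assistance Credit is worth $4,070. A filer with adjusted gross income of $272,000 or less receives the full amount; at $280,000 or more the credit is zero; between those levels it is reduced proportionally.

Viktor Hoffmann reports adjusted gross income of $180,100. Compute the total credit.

Property Tax Rebate: $180,100 is below the $196,200 cutoff, so the full $3,375 applies.
Education Credit: 25% of the $7,600 excess over $172,500 is $1,900; credit = $8,400 − $1,900 = $6,500.
Heating Assistance Credit: $180,100 is at or below the $272,000 threshold, so the full $4,070 applies.
Total: $3,375 + $6,500 + $4,070 = $13,945.

$13,945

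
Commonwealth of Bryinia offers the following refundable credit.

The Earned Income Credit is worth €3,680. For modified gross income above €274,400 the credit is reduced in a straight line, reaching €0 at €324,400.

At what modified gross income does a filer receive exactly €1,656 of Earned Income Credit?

€1,656 is 1,656/3,680 of the full €3,680, so 2,024/3,680 of the €50,000 range has been used: income = €274,400 + €50,000 × 2,024/3,680 = €301,900.

€301,900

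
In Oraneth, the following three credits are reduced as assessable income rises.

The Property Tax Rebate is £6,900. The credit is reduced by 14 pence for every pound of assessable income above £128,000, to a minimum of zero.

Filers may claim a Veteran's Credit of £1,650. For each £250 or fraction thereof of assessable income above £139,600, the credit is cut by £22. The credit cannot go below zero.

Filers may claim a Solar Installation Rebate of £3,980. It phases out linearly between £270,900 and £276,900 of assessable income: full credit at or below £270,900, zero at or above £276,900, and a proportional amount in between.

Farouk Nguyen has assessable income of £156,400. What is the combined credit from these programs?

Property Tax Rebate: 14% of the £28,400 excess over £128,000 is £3,976; credit = £6,900 − £3,976 = £2,924.
Veteran's Credit: income exceeds £139,600 by £16,800, which is 68 full-or-partial £250 increments; reduction = 68 × £22 = £1,496, leaving £154.
Solar Installation Rebate: £156,400 is at or below the £270,900 threshold, so the full £3,980 applies.
Total: £2,924 + £154 + £3,980 = £7,058.

£7,058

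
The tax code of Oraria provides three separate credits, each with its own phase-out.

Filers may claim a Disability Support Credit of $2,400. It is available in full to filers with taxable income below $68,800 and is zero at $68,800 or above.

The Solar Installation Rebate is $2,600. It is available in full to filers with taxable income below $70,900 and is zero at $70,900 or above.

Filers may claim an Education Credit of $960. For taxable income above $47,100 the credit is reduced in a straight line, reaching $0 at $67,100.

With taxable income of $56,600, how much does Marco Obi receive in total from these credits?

Disability Support Credit: $56,600 is below the $68,800 cutoff, so the full $2,400 applies.
Solar Installation Rebate: $56,600 is below the $70,900 cutoff, so the full $2,600 applies.
Education Credit: $56,600 is $9,500 into a $20,000 phase-out range, leaving 10,500/20,000 of the credit: $960 × 10,500/20,000 = $504.
Total: $2,400 + $2,600 + $504 = $5,504.

$5,504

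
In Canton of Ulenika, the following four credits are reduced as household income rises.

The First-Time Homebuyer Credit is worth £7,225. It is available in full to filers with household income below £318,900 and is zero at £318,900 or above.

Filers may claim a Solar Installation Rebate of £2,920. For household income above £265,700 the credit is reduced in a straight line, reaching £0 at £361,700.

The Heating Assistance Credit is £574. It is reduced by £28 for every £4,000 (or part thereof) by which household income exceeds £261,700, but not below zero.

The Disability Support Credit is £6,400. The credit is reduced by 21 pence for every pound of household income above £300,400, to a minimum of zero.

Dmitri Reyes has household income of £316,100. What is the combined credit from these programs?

First-Time Homebuyer Credit: £316,100 is below the £318,900 cutoff, so the full £7,225 applies.
Solar Installation Rebate: £316,100 is £50,400 into a £96,000 phase-out range, leaving 45,600/96,000 of the credit: £2,920 × 45,600/96,000 = £1,387.
Heating Assistance Credit: income exceeds £261,700 by £54,400, which is 14 full-or-partial £4,000 increments; reduction = 14 × £28 = £392, leaving £182.
Disability Support Credit: 21% of the £15,700 excess over £300,400 is £3,297; credit = £6,400 − £3,297 = £3,103.
Total: £7,225 + £1,387 + £182 + £3,103 = £11,897.

£11,897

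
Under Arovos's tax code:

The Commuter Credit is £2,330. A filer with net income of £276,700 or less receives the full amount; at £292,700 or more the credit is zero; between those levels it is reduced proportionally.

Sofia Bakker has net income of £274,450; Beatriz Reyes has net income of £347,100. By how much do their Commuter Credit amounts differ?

£2,330

Sofia (£274,450): Commuter Credit: £274,450 is at or below the £276,700 threshold, so the full £2,330 applies.
Beatriz (£347,100): Commuter Credit: £347,100 is at or above £292,700, so the credit is £0.
Difference: |£2,330 − £0| = £2,330.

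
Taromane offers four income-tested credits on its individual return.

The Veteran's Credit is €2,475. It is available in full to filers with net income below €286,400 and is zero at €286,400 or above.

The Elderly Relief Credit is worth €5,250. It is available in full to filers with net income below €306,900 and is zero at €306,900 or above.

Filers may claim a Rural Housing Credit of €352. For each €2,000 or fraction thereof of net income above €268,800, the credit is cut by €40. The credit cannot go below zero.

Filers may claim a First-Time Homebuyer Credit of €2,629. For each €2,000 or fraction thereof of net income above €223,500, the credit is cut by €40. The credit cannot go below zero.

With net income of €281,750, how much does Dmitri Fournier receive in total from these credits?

€9,226

Veteran's Credit: €281,750 is below the €286,400 cutoff, so the full €2,475 applies.
Elderly Relief Credit: €281,750 is below the €306,900 cutoff, so the full €5,250 applies.
Rural Housing Credit: income exceeds €268,800 by €12,950, which is 7 full-or-partial €2,000 increments; reduction = 7 × €40 = €280, leaving €72.
First-Time Homebuyer Credit: income exceeds €223,500 by €58,250, which is 30 full-or-partial €2,000 increments; reduction = 30 × €40 = €1,200, leaving €1,429.
Total: €2,475 + €5,250 + €72 + €1,429 = €9,226.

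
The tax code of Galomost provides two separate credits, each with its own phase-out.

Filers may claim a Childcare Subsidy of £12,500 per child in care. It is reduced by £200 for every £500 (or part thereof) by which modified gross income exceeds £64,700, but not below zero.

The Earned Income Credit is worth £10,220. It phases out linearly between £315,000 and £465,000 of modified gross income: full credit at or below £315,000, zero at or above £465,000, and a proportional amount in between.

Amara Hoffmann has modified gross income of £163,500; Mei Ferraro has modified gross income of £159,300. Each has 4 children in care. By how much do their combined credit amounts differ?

£1,600

Amara (£163,500): Childcare Subsidy: base = 4 × £12,500 = £50,000. income exceeds £64,700 by £98,800, which is 198 full-or-partial £500 increments; reduction = 198 × £200 = £39,600, leaving £10,400. Earned Income Credit: £163,500 is at or below the £315,000 threshold, so the full £10,220 applies. total £10,400 + £10,220 = £20,620
Mei (£159,300): Childcare Subsidy: base = 4 × £12,500 = £50,000. income exceeds £64,700 by £94,600, which is 190 full-or-partial £500 increments; reduction = 190 × £200 = £38,000, leaving £12,000. Earned Income Credit: £159,300 is at or below the £315,000 threshold, so the full £10,220 applies. total £12,000 + £10,220 = £22,220
Difference: |£20,620 − £22,220| = £1,600.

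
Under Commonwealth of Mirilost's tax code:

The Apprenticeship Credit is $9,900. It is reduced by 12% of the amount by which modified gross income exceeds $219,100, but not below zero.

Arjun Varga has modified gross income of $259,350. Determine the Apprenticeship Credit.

$5,070

Apprenticeship Credit: 12% of the $40,250 excess over $219,100 is $4,830; credit = $9,900 − $4,830 = $5,070.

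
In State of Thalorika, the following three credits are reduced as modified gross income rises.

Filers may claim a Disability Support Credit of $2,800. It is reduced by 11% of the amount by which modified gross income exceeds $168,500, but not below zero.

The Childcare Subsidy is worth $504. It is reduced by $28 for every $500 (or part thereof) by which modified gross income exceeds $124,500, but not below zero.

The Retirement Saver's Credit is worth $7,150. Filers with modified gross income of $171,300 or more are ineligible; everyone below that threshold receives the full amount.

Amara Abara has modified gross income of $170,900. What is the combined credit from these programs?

Disability Support Credit: 11% of the $2,400 excess over $168,500 is $264; credit = $2,800 − $264 = $2,536.
Childcare Subsidy: income exceeds $124,500 by $46,400 → 93 increments × $28 = $2,604 ≥ base, so the credit is $0.
Retirement Saver's Credit: $170,900 is below the $171,300 cutoff, so the full $7,150 applies.
Total: $2,536 + $0 + $7,150 = $9,686.

$9,686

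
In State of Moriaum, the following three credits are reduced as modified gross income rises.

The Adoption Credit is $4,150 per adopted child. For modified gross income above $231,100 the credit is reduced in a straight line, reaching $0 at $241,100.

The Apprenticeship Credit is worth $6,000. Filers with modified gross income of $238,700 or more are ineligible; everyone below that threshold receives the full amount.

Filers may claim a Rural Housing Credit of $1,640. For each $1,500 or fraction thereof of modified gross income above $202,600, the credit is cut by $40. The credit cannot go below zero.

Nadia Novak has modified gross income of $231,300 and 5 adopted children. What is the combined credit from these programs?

Adoption Credit: base = 5 × $4,150 = $20,750. $231,300 is $200 into a $10,000 phase-out range, leaving 9,800/10,000 of the credit: $20,750 × 9,800/10,000 = $20,335.
Apprenticeship Credit: $231,300 is below the $238,700 cutoff, so the full $6,000 applies.
Rural Housing Credit: income exceeds $202,600 by $28,700, which is 20 full-or-partial $1,500 increments; reduction = 20 × $40 = $800, leaving $840.
Total: $20,335 + $6,000 + $840 = $27,175.

$27,175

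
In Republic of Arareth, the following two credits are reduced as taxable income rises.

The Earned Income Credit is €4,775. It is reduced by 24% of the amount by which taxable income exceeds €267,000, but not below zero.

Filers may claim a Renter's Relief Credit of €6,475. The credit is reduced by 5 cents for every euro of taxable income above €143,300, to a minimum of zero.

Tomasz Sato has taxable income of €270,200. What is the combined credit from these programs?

€4,137

Earned Income Credit: 24% of the €3,200 excess over €267,000 is €768; credit = €4,775 − €768 = €4,007.
Renter's Relief Credit: 5% of the €126,900 excess over €143,300 is €6,345; credit = €6,475 − €6,345 = €130.
Total: €4,007 + €130 = €4,137.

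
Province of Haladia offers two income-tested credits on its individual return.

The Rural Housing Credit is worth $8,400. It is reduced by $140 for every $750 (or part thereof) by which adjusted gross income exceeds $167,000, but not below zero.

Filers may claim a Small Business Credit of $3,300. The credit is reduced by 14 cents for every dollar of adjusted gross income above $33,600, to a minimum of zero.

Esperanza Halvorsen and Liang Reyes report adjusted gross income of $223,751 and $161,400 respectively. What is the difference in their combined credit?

$8,400

Esperanza ($223,751): Rural Housing Credit: income exceeds $167,000 by $56,751 → 76 increments × $140 = $10,640 ≥ base, so the credit is $0. Small Business Credit: 14% of the $190,151 excess over $33,600 is $26,621.14 ≥ base, so the credit is $0. total $0 + $0 = $0
Liang ($161,400): Rural Housing Credit: $161,400 is at or below the $167,000 threshold, so the full $8,400 applies. Small Business Credit: 14% of the $127,800 excess over $33,600 is $17,892 ≥ base, so the credit is $0. total $8,400 + $0 = $8,400
Difference: |$0 − $8,400| = $8,400.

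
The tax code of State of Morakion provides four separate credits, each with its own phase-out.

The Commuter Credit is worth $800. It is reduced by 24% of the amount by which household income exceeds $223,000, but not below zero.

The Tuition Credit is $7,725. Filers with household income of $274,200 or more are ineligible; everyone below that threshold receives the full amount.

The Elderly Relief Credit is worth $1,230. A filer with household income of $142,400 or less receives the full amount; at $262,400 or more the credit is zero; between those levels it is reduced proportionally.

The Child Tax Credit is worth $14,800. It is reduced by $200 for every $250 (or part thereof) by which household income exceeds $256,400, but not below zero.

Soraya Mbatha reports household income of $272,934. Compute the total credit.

$9,125

Commuter Credit: 24% of the $49,934 excess over $223,000 is $11,984.16 ≥ base, so the credit is $0.
Tuition Credit: $272,934 is below the $274,200 cutoff, so the full $7,725 applies.
Elderly Relief Credit: $272,934 is at or above $262,400, so the credit is $0.
Child Tax Credit: income exceeds $256,400 by $16,534, which is 67 full-or-partial $250 increments; reduction = 67 × $200 = $13,400, leaving $1,400.
Total: $0 + $7,725 + $0 + $1,400 = $9,125.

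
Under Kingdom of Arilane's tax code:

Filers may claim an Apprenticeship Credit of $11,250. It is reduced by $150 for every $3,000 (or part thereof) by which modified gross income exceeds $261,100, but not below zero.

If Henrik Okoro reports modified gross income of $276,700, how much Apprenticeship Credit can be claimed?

Apprenticeship Credit: income exceeds $261,100 by $15,600, which is 6 full-or-partial $3,000 increments; reduction = 6 × $150 = $900, leaving $10,350.

$10,350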